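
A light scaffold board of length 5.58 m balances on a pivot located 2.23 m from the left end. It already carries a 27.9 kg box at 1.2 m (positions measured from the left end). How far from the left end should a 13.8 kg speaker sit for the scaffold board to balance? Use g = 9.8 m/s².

Choose the pivot (at 2.23 m from the left end) as the axis so the support reaction has zero arm there.
Box: 27.9 × 9.8 = 273.4 N down at 1.2 m → arm 1.03 m, τ = 273.4 × 1.03 = 281.6 N·m counterclockwise.
Net moment of existing loads = 281.6 N·m counterclockwise.
The speaker weighs 13.8 × 9.8 = 135.2 N and must supply an equal clockwise moment, so its lever arm about the pivot is 281.6 / 135.2 = 2.08 m.
That puts it at 2.23 + 2.08 = 4.31 m from the left end.

x ≈ 4.31 m from the left end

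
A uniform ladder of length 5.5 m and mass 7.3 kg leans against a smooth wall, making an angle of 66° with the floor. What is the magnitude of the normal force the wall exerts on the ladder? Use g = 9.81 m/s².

Take moments about the foot of the ladder.
Ladder weight 7.3×9.81 = 71.61 N acts at 2.75 m along the ladder; its horizontal arm is 2.75·cos66° = 1.119 m → τ = 80.13 N·m clockwise.
Wall normal N acts horizontally at the top; its moment arm is the height L sinθ = 5.5·sin66° = 5.025 m, counterclockwise.
Setting net torque to zero: N × 5.025 = 80.13 → N = 15.9 N.

N_wall ≈ 15.9 N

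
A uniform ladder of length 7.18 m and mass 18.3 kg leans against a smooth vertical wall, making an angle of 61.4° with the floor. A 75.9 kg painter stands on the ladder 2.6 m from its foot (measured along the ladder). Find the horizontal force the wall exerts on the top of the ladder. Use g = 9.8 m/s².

N_wall ≈ 196 N

Choose the foot of the ladder as the axis so the floor normal and friction both act there and drop out.
Ladder weight 18.3×9.8 = 179.3 N acts at 3.59 m along the ladder; its horizontal arm is 3.59·cos61.4° = 1.719 m → τ = 308.2 N·m clockwise.
Painter: 75.9×9.8 = 743.8 N at 2.6 m → arm 1.245 m → τ = 926 N·m clockwise.
Wall normal N acts horizontally at the top; its moment arm is the height L sinθ = 7.18·sin61.4° = 6.304 m, counterclockwise.
Balancing moments: N × 6.304 = 1234, giving N = 196 N.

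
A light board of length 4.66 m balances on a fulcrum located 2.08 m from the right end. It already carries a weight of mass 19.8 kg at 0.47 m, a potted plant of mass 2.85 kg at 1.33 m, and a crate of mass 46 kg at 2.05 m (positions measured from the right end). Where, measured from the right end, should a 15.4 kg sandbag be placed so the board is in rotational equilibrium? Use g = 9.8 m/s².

Sum moments about the fulcrum (at 2.08 m from the right end) (the support reaction has zero arm there).
Weight: 19.8 × 9.8 = 194 N down at 0.47 m → arm 1.61 m, τ = 194 × 1.61 = 312.3 N·m clockwise.
Potted plant: 2.85 × 9.8 = 27.93 N down at 1.33 m → arm 0.75 m, τ = 27.93 × 0.75 = 20.95 N·m clockwise.
Crate: 46 × 9.8 = 450.8 N down at 2.05 m → arm 0.03 m, τ = 450.8 × 0.03 = 13.52 N·m clockwise.
Net moment of existing loads = 346.8 N·m clockwise.
The sandbag weighs 15.4 × 9.8 = 150.9 N and must supply an equal counterclockwise moment, so its lever arm about the fulcrum is 346.8 / 150.9 = 2.3 m.
That puts it at 2.08 + 2.3 = 4.38 m from the right end.

x ≈ 4.38 m from the right end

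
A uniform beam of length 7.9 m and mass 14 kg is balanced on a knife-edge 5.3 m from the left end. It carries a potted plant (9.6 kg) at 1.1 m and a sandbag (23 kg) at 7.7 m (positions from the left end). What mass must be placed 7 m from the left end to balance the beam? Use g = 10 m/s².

About the knife-edge (at 5.3 m from the left end):
Beam weight: 14 × 10 = 140 N down at 3.95 m → arm 1.35 m, τ = 140 × 1.35 = 189 N·m counterclockwise.
Potted plant: 9.6 × 10 = 96 N down at 1.1 m → arm 4.2 m, τ = 96 × 4.2 = 403.2 N·m counterclockwise.
Sandbag: 23 × 10 = 230 N down at 7.7 m → arm 2.4 m, τ = 230 × 2.4 = 552 N·m clockwise.
Net moment of known loads = 40.2 N·m counterclockwise.
An unknown mass m at 7 m has arm 1.7 m; its moment is m·g·1.7 clockwise.
For rotational equilibrium, m × 10 × 1.7 = 40.2, so m = 40.2 / (10 × 1.7) = 2.36 kg.

m ≈ 2.36 kg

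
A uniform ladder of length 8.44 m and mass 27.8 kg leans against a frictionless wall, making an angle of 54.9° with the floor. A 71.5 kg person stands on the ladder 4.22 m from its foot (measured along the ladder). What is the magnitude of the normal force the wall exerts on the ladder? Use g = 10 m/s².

About the foot of the ladder:
Ladder weight 27.8×10 = 278 N acts at 4.22 m along the ladder; its horizontal arm is 4.22·cos54.9° = 2.427 m → τ = 674.7 N·m clockwise.
Person: 71.5×10 = 715 N at 4.22 m → arm 2.427 m → τ = 1735 N·m clockwise.
Wall normal N acts horizontally at the top; its moment arm is the height L sinθ = 8.44·sin54.9° = 6.905 m, counterclockwise.
Balancing moments: N × 6.905 = 2410, giving N = 349 N.

N_wall ≈ 349 N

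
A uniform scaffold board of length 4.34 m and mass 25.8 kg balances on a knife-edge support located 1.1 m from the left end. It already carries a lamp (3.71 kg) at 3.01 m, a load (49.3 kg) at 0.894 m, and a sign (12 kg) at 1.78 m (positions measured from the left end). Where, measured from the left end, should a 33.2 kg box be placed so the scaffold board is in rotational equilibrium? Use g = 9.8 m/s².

x ≈ 0.115 m from the left end

Choose the knife-edge support (at 1.1 m from the left end) as the axis so the support reaction has zero arm there.
Beam weight: 25.8 × 9.8 = 252.8 N down at 2.17 m → arm 1.07 m, τ = 252.8 × 1.07 = 270.5 N·m clockwise.
Lamp: 3.71 × 9.8 = 36.36 N down at 3.01 m → arm 1.91 m, τ = 36.36 × 1.91 = 69.45 N·m clockwise.
Load: 49.3 × 9.8 = 483.1 N down at 0.894 m → arm 0.206 m, τ = 483.1 × 0.206 = 99.52 N·m counterclockwise.
Sign: 12 × 9.8 = 117.6 N down at 1.78 m → arm 0.68 m, τ = 117.6 × 0.68 = 79.97 N·m clockwise.
Net moment of existing loads = 320.4 N·m clockwise.
The box weighs 33.2 × 9.8 = 325.4 N and must supply an equal counterclockwise moment, so its lever arm about the knife-edge support is 320.4 / 325.4 = 0.985 m.
That puts it at 1.1 − 0.985 = 0.115 m from the left end.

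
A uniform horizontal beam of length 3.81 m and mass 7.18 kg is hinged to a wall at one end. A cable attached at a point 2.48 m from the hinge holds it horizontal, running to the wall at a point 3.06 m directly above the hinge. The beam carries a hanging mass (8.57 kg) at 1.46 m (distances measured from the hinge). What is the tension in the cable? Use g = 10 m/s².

T ≈ 136 N

Taking torques about the hinge:
Beam weight: 7.18 × 10 = 71.8 N down at 1.905 m → arm 1.905 m, τ = 71.8 × 1.905 = 136.8 N·m clockwise.
Hanging mass: 8.57 × 10 = 85.7 N down at 1.46 m → arm 1.46 m, τ = 85.7 × 1.46 = 125.1 N·m clockwise.
Total clockwise load moment = 261.9 N·m.
The cable tension T acts at 2.48 m; only its component perpendicular to the beam, T sinθ, produces torque. sinθ = h/√(h²+d²) = 3.06/√(3.06²+2.48²) = 0.7769.
For rotational equilibrium, T × 2.48 × 0.7769 = 261.9, so T = 261.9 / 1.927 = 136 N.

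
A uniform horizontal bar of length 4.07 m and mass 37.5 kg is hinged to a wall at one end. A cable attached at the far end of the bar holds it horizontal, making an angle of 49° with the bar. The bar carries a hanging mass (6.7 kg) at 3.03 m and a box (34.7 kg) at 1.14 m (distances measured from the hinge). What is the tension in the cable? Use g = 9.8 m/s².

T ≈ 434 N

Sum moments about the hinge (the unknown hinge reaction has zero arm there).
Beam weight: 37.5 × 9.8 = 367.5 N down at 2.035 m → arm 2.035 m, τ = 367.5 × 2.035 = 747.9 N·m clockwise.
Hanging mass: 6.7 × 9.8 = 65.66 N down at 3.03 m → arm 3.03 m, τ = 65.66 × 3.03 = 198.9 N·m clockwise.
Box: 34.7 × 9.8 = 340.1 N down at 1.14 m → arm 1.14 m, τ = 340.1 × 1.14 = 387.7 N·m clockwise.
Total clockwise load moment = 1334 N·m.
The cable tension T acts at 4.07 m; only its component perpendicular to the bar, T sinθ, produces torque. sin 49° = 0.7547.
For rotational equilibrium, T × 4.07 × 0.7547 = 1334, so T = 1334 / 3.072 = 434 N.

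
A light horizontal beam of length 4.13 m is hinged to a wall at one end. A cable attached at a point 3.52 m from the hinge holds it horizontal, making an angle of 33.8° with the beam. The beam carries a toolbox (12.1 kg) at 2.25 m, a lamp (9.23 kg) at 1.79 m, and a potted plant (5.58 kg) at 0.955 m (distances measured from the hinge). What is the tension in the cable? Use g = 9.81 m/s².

Choose the hinge as the axis so the unknown hinge reaction has zero arm there.
Toolbox: 12.1 × 9.81 = 118.7 N down at 2.25 m → arm 2.25 m, τ = 118.7 × 2.25 = 267.1 N·m clockwise.
Lamp: 9.23 × 9.81 = 90.55 N down at 1.79 m → arm 1.79 m, τ = 90.55 × 1.79 = 162.1 N·m clockwise.
Potted plant: 5.58 × 9.81 = 54.74 N down at 0.955 m → arm 0.955 m, τ = 54.74 × 0.955 = 52.28 N·m clockwise.
Total clockwise load moment = 481.5 N·m.
The cable tension T acts at 3.52 m; only its component perpendicular to the beam, T sinθ, produces torque. sin 33.8° = 0.5563.
Setting net torque to zero: T × 3.52 × 0.5563 = 481.5 → T = 481.5 / 1.958 = 246 N.

T ≈ 246 N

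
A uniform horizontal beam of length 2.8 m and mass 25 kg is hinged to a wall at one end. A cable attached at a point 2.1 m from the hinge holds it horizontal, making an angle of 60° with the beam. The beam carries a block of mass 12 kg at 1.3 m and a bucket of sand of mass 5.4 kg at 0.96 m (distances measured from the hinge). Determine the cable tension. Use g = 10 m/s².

Taking torques about the hinge:
Beam weight: 25 × 10 = 250 N down at 1.4 m → arm 1.4 m, τ = 250 × 1.4 = 350 N·m clockwise.
Block: 12 × 10 = 120 N down at 1.3 m → arm 1.3 m, τ = 120 × 1.3 = 156 N·m clockwise.
Bucket of sand: 5.4 × 10 = 54 N down at 0.96 m → arm 0.96 m, τ = 54 × 0.96 = 51.84 N·m clockwise.
Total clockwise load moment = 557.8 N·m.
The cable tension T acts at 2.1 m; only its component perpendicular to the beam, T sinθ, produces torque. sin 60° = 0.866.
Setting net torque to zero: T × 2.1 × 0.866 = 557.8 → T = 557.8 / 1.819 = 307 N.

T ≈ 307 N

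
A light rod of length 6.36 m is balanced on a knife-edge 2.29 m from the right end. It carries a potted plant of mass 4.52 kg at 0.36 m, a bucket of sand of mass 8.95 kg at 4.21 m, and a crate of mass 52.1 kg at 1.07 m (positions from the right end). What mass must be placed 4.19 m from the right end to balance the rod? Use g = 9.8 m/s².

m ≈ 29 kg

About the knife-edge (at 2.29 m from the right end):
Potted plant: 4.52 × 9.8 = 44.3 N down at 0.36 m → arm 1.93 m, τ = 44.3 × 1.93 = 85.5 N·m clockwise.
Bucket of sand: 8.95 × 9.8 = 87.71 N down at 4.21 m → arm 1.92 m, τ = 87.71 × 1.92 = 168.4 N·m counterclockwise.
Crate: 52.1 × 9.8 = 510.6 N down at 1.07 m → arm 1.22 m, τ = 510.6 × 1.22 = 622.9 N·m clockwise.
Net moment of known loads = 540 N·m clockwise.
An unknown mass m at 4.19 m has arm 1.9 m; its moment is m·g·1.9 counterclockwise.
Στ = 0 ⇒ m × 9.8 × 1.9 = 540 ⇒ m = 540 / (9.8 × 1.9) = 29 kg.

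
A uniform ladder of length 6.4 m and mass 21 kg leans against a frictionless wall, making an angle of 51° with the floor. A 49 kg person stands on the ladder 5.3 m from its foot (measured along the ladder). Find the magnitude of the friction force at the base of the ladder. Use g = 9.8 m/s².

Sum moments about the foot of the ladder (the floor normal and friction both act there and drop out).
Ladder weight 21×9.8 = 205.8 N acts at 3.2 m along the ladder; its horizontal arm is 3.2·cos51° = 2.014 m → τ = 414.5 N·m clockwise.
Person: 49×9.8 = 480.2 N at 5.3 m → arm 3.335 m → τ = 1601 N·m clockwise.
Wall normal N acts horizontally at the top; its moment arm is the height L sinθ = 6.4·sin51° = 4.974 m, counterclockwise.
Στ = 0 ⇒ N × 4.974 = 2016 ⇒ N = 405 N.
ΣFx = 0: friction at the foot balances the wall's push, so f = N_wall = 405 N.

f ≈ 405 N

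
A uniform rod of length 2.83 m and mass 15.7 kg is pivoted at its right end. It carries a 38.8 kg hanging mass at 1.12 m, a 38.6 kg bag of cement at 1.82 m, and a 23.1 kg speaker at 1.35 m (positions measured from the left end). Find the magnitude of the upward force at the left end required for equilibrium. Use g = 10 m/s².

F ≈ 572 N

Take moments about the right end.
Beam weight: 15.7 × 10 = 157 N down at 1.415 m → arm 1.415 m, τ = 157 × 1.415 = 222.2 N·m counterclockwise.
Hanging mass: 38.8 × 10 = 388 N down at 1.12 m → arm 1.71 m, τ = 388 × 1.71 = 663.5 N·m counterclockwise.
Bag of cement: 38.6 × 10 = 386 N down at 1.82 m → arm 1.01 m, τ = 386 × 1.01 = 389.9 N·m counterclockwise.
Speaker: 23.1 × 10 = 231 N down at 1.35 m → arm 1.48 m, τ = 231 × 1.48 = 341.9 N·m counterclockwise.
Net moment of the loads = 1618 N·m counterclockwise.
The upward force F acts at the left end, arm 2.83 m, giving F × 2.83 clockwise.
Setting net torque to zero: F × 2.83 = 1618 → F = 1618 / 2.83 = 572 N.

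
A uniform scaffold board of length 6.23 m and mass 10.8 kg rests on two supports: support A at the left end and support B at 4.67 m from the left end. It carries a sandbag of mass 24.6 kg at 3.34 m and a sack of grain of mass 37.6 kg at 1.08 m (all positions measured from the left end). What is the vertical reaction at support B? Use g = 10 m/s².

Choose support A as the axis so its reaction then has zero moment arm.
Beam weight: 10.8 × 10 = 108 N down at 3.115 m → arm 3.115 m, τ = 108 × 3.115 = 336.4 N·m clockwise.
Sandbag: 24.6 × 10 = 246 N down at 3.34 m → arm 3.34 m, τ = 246 × 3.34 = 821.6 N·m clockwise.
Sack of grain: 37.6 × 10 = 376 N down at 1.08 m → arm 1.08 m, τ = 376 × 1.08 = 406.1 N·m clockwise.
Net load moment about support A = 1564 N·m clockwise.
Reaction R at support B is upward at 4.67 m, arm 4.67 m → moment R × 4.67 counterclockwise.
Setting net torque to zero: R × 4.67 = 1564 → R = 335 N.

R_B ≈ 335 N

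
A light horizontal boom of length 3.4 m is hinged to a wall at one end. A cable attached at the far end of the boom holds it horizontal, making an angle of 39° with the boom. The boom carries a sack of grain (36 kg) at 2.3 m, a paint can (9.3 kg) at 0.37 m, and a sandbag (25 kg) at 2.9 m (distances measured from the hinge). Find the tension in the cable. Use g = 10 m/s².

T ≈ 742 N

Taking torques about the hinge:
Sack of grain: 36 × 10 = 360 N down at 2.3 m → arm 2.3 m, τ = 360 × 2.3 = 828 N·m clockwise.
Paint can: 9.3 × 10 = 93 N down at 0.37 m → arm 0.37 m, τ = 93 × 0.37 = 34.41 N·m clockwise.
Sandbag: 25 × 10 = 250 N down at 2.9 m → arm 2.9 m, τ = 250 × 2.9 = 725 N·m clockwise.
Total clockwise load moment = 1587 N·m.
The cable tension T acts at 3.4 m; only its component perpendicular to the boom, T sinθ, produces torque. sin 39° = 0.6293.
Balancing moments: T × 3.4 × 0.6293 = 1587, giving T = 1587 / 2.14 = 742 N.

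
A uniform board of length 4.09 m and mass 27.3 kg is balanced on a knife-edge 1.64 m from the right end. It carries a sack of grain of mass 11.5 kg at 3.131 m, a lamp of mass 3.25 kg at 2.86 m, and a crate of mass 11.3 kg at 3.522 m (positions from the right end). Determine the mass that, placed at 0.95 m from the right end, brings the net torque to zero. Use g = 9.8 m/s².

Taking torques about the knife-edge (at 1.64 m from the right end):
Beam weight: 27.3 × 9.8 = 267.5 N down at 2.045 m → arm 0.405 m, τ = 267.5 × 0.405 = 108.3 N·m counterclockwise.
Sack of grain: 11.5 × 9.8 = 112.7 N down at 3.131 m → arm 1.491 m, τ = 112.7 × 1.491 = 168 N·m counterclockwise.
Lamp: 3.25 × 9.8 = 31.85 N down at 2.86 m → arm 1.22 m, τ = 31.85 × 1.22 = 38.86 N·m counterclockwise.
Crate: 11.3 × 9.8 = 110.7 N down at 3.522 m → arm 1.882 m, τ = 110.7 × 1.882 = 208.3 N·m counterclockwise.
Net moment of known loads = 523.5 N·m counterclockwise.
An unknown mass m at 0.95 m has arm 0.69 m; its moment is m·g·0.69 clockwise.
Setting net torque to zero: m × 9.8 × 0.69 = 523.5 → m = 523.5 / (9.8 × 0.69) = 77.4 kg.

m ≈ 77.4 kg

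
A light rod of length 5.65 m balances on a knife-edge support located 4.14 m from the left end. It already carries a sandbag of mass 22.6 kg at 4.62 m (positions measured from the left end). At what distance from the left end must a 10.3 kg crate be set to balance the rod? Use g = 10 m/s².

x ≈ 3.09 m from the left end

Taking torques about the knife-edge support (at 4.14 m from the left end):
Sandbag: 22.6 × 10 = 226 N down at 4.62 m → arm 0.48 m, τ = 226 × 0.48 = 108.5 N·m clockwise.
Net moment of existing loads = 108.5 N·m clockwise.
The crate weighs 10.3 × 10 = 103 N and must supply an equal counterclockwise moment, so its lever arm about the knife-edge support is 108.5 / 103 = 1.05 m.
That puts it at 4.14 − 1.05 = 3.09 m from the left end.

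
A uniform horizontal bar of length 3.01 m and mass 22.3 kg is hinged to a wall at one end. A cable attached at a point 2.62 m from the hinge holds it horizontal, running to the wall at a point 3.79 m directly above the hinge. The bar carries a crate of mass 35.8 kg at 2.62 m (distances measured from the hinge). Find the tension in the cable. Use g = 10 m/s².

About the hinge:
Beam weight: 22.3 × 10 = 223 N down at 1.505 m → arm 1.505 m, τ = 223 × 1.505 = 335.6 N·m clockwise.
Crate: 35.8 × 10 = 358 N down at 2.62 m → arm 2.62 m, τ = 358 × 2.62 = 938 N·m clockwise.
Total clockwise load moment = 1274 N·m.
The cable tension T acts at 2.62 m; only its component perpendicular to the bar, T sinθ, produces torque. sinθ = h/√(h²+d²) = 3.79/√(3.79²+2.62²) = 0.8226.
For rotational equilibrium, T × 2.62 × 0.8226 = 1274, so T = 1274 / 2.155 = 591 N.

T ≈ 591 N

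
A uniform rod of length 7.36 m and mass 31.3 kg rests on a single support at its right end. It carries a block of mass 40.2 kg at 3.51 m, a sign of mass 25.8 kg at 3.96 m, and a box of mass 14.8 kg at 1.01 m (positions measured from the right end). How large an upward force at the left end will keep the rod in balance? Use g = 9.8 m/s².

About the right end:
Beam weight: 31.3 × 9.8 = 306.7 N down at 3.68 m → arm 3.68 m, τ = 306.7 × 3.68 = 1129 N·m counterclockwise.
Block: 40.2 × 9.8 = 394 N down at 3.51 m → arm 3.51 m, τ = 394 × 3.51 = 1383 N·m counterclockwise.
Sign: 25.8 × 9.8 = 252.8 N down at 3.96 m → arm 3.96 m, τ = 252.8 × 3.96 = 1001 N·m counterclockwise.
Box: 14.8 × 9.8 = 145 N down at 1.01 m → arm 1.01 m, τ = 145 × 1.01 = 146.4 N·m counterclockwise.
Net moment of the loads = 3659 N·m counterclockwise.
The upward force F acts at the left end, arm 7.36 m, giving F × 7.36 clockwise.
For rotational equilibrium, F × 7.36 = 3659, so F = 3659 / 7.36 = 497 N.

F ≈ 497 N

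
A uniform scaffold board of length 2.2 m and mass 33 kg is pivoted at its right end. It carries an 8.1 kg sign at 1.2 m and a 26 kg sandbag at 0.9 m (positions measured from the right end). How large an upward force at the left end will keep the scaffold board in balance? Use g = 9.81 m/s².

F ≈ 310 N

Choose the right end as the axis so the unknown pivot reaction has zero arm there.
Beam weight: 33 × 9.81 = 323.7 N down at 1.1 m → arm 1.1 m, τ = 323.7 × 1.1 = 356.1 N·m counterclockwise.
Sign: 8.1 × 9.81 = 79.46 N down at 1.2 m → arm 1.2 m, τ = 79.46 × 1.2 = 95.35 N·m counterclockwise.
Sandbag: 26 × 9.81 = 255.1 N down at 0.9 m → arm 0.9 m, τ = 255.1 × 0.9 = 229.6 N·m counterclockwise.
Net moment of the loads = 681.1 N·m counterclockwise.
The upward force F acts at the left end, arm 2.2 m, giving F × 2.2 clockwise.
Setting net torque to zero: F × 2.2 = 681.1 → F = 681.1 / 2.2 = 310 N.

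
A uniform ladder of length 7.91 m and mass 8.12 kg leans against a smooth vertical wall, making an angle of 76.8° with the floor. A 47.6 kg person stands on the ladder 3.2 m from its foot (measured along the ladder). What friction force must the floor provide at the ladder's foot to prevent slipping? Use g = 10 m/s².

Sum moments about the foot of the ladder (the floor normal and friction both act there and drop out).
Ladder weight 8.12×10 = 81.2 N acts at 3.955 m along the ladder; its horizontal arm is 3.955·cos76.8° = 0.9031 m → τ = 73.33 N·m clockwise.
Person: 47.6×10 = 476 N at 3.2 m → arm 0.7307 m → τ = 347.8 N·m clockwise.
Wall normal N acts horizontally at the top; its moment arm is the height L sinθ = 7.91·sin76.8° = 7.701 m, counterclockwise.
Balancing moments: N × 7.701 = 421.1, giving N = 54.7 N.
ΣFx = 0: friction at the foot balances the wall's push, so f = N_wall = 54.7 N.

f ≈ 54.7 N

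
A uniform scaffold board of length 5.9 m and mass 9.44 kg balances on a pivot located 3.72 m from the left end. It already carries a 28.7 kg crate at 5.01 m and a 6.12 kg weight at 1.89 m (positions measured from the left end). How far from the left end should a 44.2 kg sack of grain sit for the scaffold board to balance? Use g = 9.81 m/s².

x ≈ 3.3 m from the left end

Take moments about the pivot (at 3.72 m from the left end).
Beam weight: 9.44 × 9.81 = 92.61 N down at 2.95 m → arm 0.77 m, τ = 92.61 × 0.77 = 71.31 N·m counterclockwise.
Crate: 28.7 × 9.81 = 281.5 N down at 5.01 m → arm 1.29 m, τ = 281.5 × 1.29 = 363.1 N·m clockwise.
Weight: 6.12 × 9.81 = 60.04 N down at 1.89 m → arm 1.83 m, τ = 60.04 × 1.83 = 109.9 N·m counterclockwise.
Net moment of existing loads = 181.9 N·m clockwise.
The sack of grain weighs 44.2 × 9.81 = 433.6 N and must supply an equal counterclockwise moment, so its lever arm about the pivot is 181.9 / 433.6 = 0.42 m.
That puts it at 3.72 − 0.42 = 3.3 m from the left end.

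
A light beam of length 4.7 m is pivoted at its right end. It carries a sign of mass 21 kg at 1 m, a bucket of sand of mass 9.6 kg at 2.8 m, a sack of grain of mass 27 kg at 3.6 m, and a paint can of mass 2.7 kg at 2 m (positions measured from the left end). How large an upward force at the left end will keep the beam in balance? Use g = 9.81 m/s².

Taking torques about the right end:
Sign: 21 × 9.81 = 206 N down at 1 m → arm 3.7 m, τ = 206 × 3.7 = 762.2 N·m counterclockwise.
Bucket of sand: 9.6 × 9.81 = 94.18 N down at 2.8 m → arm 1.9 m, τ = 94.18 × 1.9 = 178.9 N·m counterclockwise.
Sack of grain: 27 × 9.81 = 264.9 N down at 3.6 m → arm 1.1 m, τ = 264.9 × 1.1 = 291.4 N·m counterclockwise.
Paint can: 2.7 × 9.81 = 26.49 N down at 2 m → arm 2.7 m, τ = 26.49 × 2.7 = 71.52 N·m counterclockwise.
Net moment of the loads = 1304 N·m counterclockwise.
The upward force F acts at the left end, arm 4.7 m, giving F × 4.7 clockwise.
Setting net torque to zero: F × 4.7 = 1304 → F = 1304 / 4.7 = 277 N.

F ≈ 277 N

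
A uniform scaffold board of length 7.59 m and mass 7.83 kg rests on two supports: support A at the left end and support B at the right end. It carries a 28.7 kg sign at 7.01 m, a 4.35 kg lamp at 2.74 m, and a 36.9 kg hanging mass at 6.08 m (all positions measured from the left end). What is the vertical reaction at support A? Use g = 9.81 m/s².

R_A ≈ 159 N

Taking torques about support B:
Beam weight: 7.83 × 9.81 = 76.81 N down at 3.795 m → arm 3.795 m, τ = 76.81 × 3.795 = 291.5 N·m counterclockwise.
Sign: 28.7 × 9.81 = 281.5 N down at 7.01 m → arm 0.58 m, τ = 281.5 × 0.58 = 163.3 N·m counterclockwise.
Lamp: 4.35 × 9.81 = 42.67 N down at 2.74 m → arm 4.85 m, τ = 42.67 × 4.85 = 206.9 N·m counterclockwise.
Hanging mass: 36.9 × 9.81 = 362 N down at 6.08 m → arm 1.51 m, τ = 362 × 1.51 = 546.6 N·m counterclockwise.
Net load moment about support B = 1208 N·m counterclockwise.
Reaction R at support A is upward at 0 m, arm 7.59 m → moment R × 7.59 clockwise.
Στ = 0 ⇒ R × 7.59 = 1208 ⇒ R = 159 N.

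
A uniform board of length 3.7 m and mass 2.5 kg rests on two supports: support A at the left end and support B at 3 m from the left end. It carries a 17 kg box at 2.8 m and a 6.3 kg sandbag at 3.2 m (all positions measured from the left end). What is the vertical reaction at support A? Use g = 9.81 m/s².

R_A ≈ 16.4 N

About support B:
Beam weight: 2.5 × 9.81 = 24.53 N down at 1.85 m → arm 1.15 m, τ = 24.53 × 1.15 = 28.21 N·m counterclockwise.
Box: 17 × 9.81 = 166.8 N down at 2.8 m → arm 0.2 m, τ = 166.8 × 0.2 = 33.36 N·m counterclockwise.
Sandbag: 6.3 × 9.81 = 61.8 N down at 3.2 m → arm 0.2 m, τ = 61.8 × 0.2 = 12.36 N·m clockwise.
Net load moment about support B = 49.21 N·m counterclockwise.
Reaction R at support A is upward at 0 m, arm 3 m → moment R × 3 clockwise.
Setting net torque to zero: R × 3 = 49.21 → R = 16.4 N.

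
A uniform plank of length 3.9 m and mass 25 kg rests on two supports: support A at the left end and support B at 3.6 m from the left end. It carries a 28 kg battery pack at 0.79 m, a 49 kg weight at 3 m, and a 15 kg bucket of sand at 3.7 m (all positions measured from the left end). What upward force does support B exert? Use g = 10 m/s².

Taking torques about support A:
Beam weight: 25 × 10 = 250 N down at 1.95 m → arm 1.95 m, τ = 250 × 1.95 = 487.5 N·m clockwise.
Battery pack: 28 × 10 = 280 N down at 0.79 m → arm 0.79 m, τ = 280 × 0.79 = 221.2 N·m clockwise.
Weight: 49 × 10 = 490 N down at 3 m → arm 3 m, τ = 490 × 3 = 1470 N·m clockwise.
Bucket of sand: 15 × 10 = 150 N down at 3.7 m → arm 3.7 m, τ = 150 × 3.7 = 555 N·m clockwise.
Net load moment about support A = 2734 N·m clockwise.
Reaction R at support B is upward at 3.6 m, arm 3.6 m → moment R × 3.6 counterclockwise.
Balancing moments: R × 3.6 = 2734, giving R = 759 N.

R_B ≈ 759 N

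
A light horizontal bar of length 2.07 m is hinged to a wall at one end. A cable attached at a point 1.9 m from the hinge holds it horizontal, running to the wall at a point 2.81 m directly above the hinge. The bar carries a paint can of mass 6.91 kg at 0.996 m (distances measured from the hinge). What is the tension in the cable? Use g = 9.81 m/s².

T ≈ 42.9 N

Sum moments about the hinge (the unknown hinge reaction has zero arm there).
Paint can: 6.91 × 9.81 = 67.79 N down at 0.996 m → arm 0.996 m, τ = 67.79 × 0.996 = 67.52 N·m clockwise.
Total clockwise load moment = 67.52 N·m.
The cable tension T acts at 1.9 m; only its component perpendicular to the bar, T sinθ, produces torque. sinθ = h/√(h²+d²) = 2.81/√(2.81²+1.9²) = 0.8284.
For rotational equilibrium, T × 1.9 × 0.8284 = 67.52, so T = 67.52 / 1.574 = 42.9 N.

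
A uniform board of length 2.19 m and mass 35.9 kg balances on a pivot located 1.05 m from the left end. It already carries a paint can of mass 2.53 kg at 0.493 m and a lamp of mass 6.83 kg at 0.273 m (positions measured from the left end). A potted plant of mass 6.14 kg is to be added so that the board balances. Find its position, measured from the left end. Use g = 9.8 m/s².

Sum moments about the pivot (at 1.05 m from the left end) (the support reaction has zero arm there).
Beam weight: 35.9 × 9.8 = 351.8 N down at 1.095 m → arm 0.045 m, τ = 351.8 × 0.045 = 15.83 N·m clockwise.
Paint can: 2.53 × 9.8 = 24.79 N down at 0.493 m → arm 0.557 m, τ = 24.79 × 0.557 = 13.81 N·m counterclockwise.
Lamp: 6.83 × 9.8 = 66.93 N down at 0.273 m → arm 0.777 m, τ = 66.93 × 0.777 = 52 N·m counterclockwise.
Net moment of existing loads = 49.98 N·m counterclockwise.
The potted plant weighs 6.14 × 9.8 = 60.17 N and must supply an equal clockwise moment, so its lever arm about the pivot is 49.98 / 60.17 = 0.831 m.
That puts it at 1.05 + 0.831 = 1.88 m from the left end.

x ≈ 1.88 m from the left end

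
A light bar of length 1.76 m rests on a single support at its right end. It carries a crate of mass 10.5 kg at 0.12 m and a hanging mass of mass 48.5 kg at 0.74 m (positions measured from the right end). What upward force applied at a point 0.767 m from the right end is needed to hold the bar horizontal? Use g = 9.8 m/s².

F ≈ 475 N

About the right end:
Crate: 10.5 × 9.8 = 102.9 N down at 0.12 m → arm 0.12 m, τ = 102.9 × 0.12 = 12.35 N·m counterclockwise.
Hanging mass: 48.5 × 9.8 = 475.3 N down at 0.74 m → arm 0.74 m, τ = 475.3 × 0.74 = 351.7 N·m counterclockwise.
Net moment of the loads = 364.1 N·m counterclockwise.
The upward force F acts at a point 0.767 m from the right end, arm 0.767 m, giving F × 0.767 clockwise.
Στ = 0 ⇒ F × 0.767 = 364.1 ⇒ F = 364.1 / 0.767 = 475 N.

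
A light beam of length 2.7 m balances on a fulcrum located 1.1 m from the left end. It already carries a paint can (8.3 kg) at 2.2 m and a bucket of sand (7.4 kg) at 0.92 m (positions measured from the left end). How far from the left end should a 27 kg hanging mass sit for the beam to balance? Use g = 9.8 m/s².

x ≈ 0.811 m from the left end

Taking torques about the fulcrum (at 1.1 m from the left end):
Paint can: 8.3 × 9.8 = 81.34 N down at 2.2 m → arm 1.1 m, τ = 81.34 × 1.1 = 89.47 N·m clockwise.
Bucket of sand: 7.4 × 9.8 = 72.52 N down at 0.92 m → arm 0.18 m, τ = 72.52 × 0.18 = 13.05 N·m counterclockwise.
Net moment of existing loads = 76.42 N·m clockwise.
The hanging mass weighs 27 × 9.8 = 264.6 N and must supply an equal counterclockwise moment, so its lever arm about the fulcrum is 76.42 / 264.6 = 0.289 m.
That puts it at 1.1 − 0.289 = 0.811 m from the left end.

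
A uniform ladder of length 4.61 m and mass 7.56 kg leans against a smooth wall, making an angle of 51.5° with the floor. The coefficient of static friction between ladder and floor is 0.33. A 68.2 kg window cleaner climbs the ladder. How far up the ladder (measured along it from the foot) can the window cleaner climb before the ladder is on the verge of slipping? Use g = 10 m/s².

Take moments about the foot of the ladder.
Ladder weight 7.56×10 = 75.6 N acts at 2.305 m along the ladder; its horizontal arm is 2.305·cos51.5° = 1.435 m → τ = 108.5 N·m clockwise.
Window cleaner weight 68.2×10 = 682 N at distance d → arm d·cos51.5° → τ = 682·d·0.6225 clockwise.
Wall normal N at the top has arm L sinθ = 3.608 m counterclockwise, so Στ = 0 gives N·3.608 = 108.5 + 424.5·d.
ΣFy = 0 ⇒ N_floor = 757.6 N, so the maximum friction is μ_s·N_floor = 0.33×757.6 = 250 N. ΣFx = 0 ⇒ N_wall = f, so at the slipping point N = 250 N.
Substituting: 250×3.608 = 108.5 + 424.5·d ⇒ d = (902 − 108.5) / 424.5 = 1.87 m.

d ≈ 1.87 m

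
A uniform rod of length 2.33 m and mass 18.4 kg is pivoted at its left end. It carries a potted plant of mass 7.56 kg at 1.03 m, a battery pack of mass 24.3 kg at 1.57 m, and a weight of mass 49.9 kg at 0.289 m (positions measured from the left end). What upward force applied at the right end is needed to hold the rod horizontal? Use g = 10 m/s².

F ≈ 351 N

Take moments about the left end.
Beam weight: 18.4 × 10 = 184 N down at 1.165 m → arm 1.165 m, τ = 184 × 1.165 = 214.4 N·m clockwise.
Potted plant: 7.56 × 10 = 75.6 N down at 1.03 m → arm 1.03 m, τ = 75.6 × 1.03 = 77.87 N·m clockwise.
Battery pack: 24.3 × 10 = 243 N down at 1.57 m → arm 1.57 m, τ = 243 × 1.57 = 381.5 N·m clockwise.
Weight: 49.9 × 10 = 499 N down at 0.289 m → arm 0.289 m, τ = 499 × 0.289 = 144.2 N·m clockwise.
Net moment of the loads = 818 N·m clockwise.
The upward force F acts at the right end, arm 2.33 m, giving F × 2.33 counterclockwise.
Balancing moments: F × 2.33 = 818, giving F = 818 / 2.33 = 351 N.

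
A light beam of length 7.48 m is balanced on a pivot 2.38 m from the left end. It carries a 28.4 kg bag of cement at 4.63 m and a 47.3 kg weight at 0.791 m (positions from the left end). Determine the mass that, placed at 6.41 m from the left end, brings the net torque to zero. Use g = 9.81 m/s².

About the pivot (at 2.38 m from the left end):
Bag of cement: 28.4 × 9.81 = 278.6 N down at 4.63 m → arm 2.25 m, τ = 278.6 × 2.25 = 626.9 N·m clockwise.
Weight: 47.3 × 9.81 = 464 N down at 0.791 m → arm 1.589 m, τ = 464 × 1.589 = 737.3 N·m counterclockwise.
Net moment of known loads = 110.4 N·m counterclockwise.
An unknown mass m at 6.41 m has arm 4.03 m; its moment is m·g·4.03 clockwise.
Balancing moments: m × 9.81 × 4.03 = 110.4, giving m = 110.4 / (9.81 × 4.03) = 2.79 kg.

m ≈ 2.79 kg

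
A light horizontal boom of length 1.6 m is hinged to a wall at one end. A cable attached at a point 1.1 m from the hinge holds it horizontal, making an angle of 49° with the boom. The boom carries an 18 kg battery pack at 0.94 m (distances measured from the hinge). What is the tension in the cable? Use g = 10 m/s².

T ≈ 204 N

Taking torques about the hinge:
Battery pack: 18 × 10 = 180 N down at 0.94 m → arm 0.94 m, τ = 180 × 0.94 = 169.2 N·m clockwise.
Total clockwise load moment = 169.2 N·m.
The cable tension T acts at 1.1 m; only its component perpendicular to the boom, T sinθ, produces torque. sin 49° = 0.7547.
Balancing moments: T × 1.1 × 0.7547 = 169.2, giving T = 169.2 / 0.8302 = 204 N.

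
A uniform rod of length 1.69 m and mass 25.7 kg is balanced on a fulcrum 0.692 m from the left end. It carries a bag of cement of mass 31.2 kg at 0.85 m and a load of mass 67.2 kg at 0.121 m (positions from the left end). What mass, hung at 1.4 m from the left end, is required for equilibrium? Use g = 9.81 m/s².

m ≈ 41.7 kg

Take moments about the fulcrum (at 0.692 m from the left end).
Beam weight: 25.7 × 9.81 = 252.1 N down at 0.845 m → arm 0.153 m, τ = 252.1 × 0.153 = 38.57 N·m clockwise.
Bag of cement: 31.2 × 9.81 = 306.1 N down at 0.85 m → arm 0.158 m, τ = 306.1 × 0.158 = 48.36 N·m clockwise.
Load: 67.2 × 9.81 = 659.2 N down at 0.121 m → arm 0.571 m, τ = 659.2 × 0.571 = 376.4 N·m counterclockwise.
Net moment of known loads = 289.5 N·m counterclockwise.
An unknown mass m at 1.4 m has arm 0.708 m; its moment is m·g·0.708 clockwise.
Balancing moments: m × 9.81 × 0.708 = 289.5, giving m = 289.5 / (9.81 × 0.708) = 41.7 kg.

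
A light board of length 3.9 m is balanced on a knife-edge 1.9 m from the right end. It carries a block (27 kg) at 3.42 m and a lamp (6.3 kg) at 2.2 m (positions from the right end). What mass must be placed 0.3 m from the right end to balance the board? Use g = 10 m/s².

Take moments about the knife-edge (at 1.9 m from the right end).
Block: 27 × 10 = 270 N down at 3.42 m → arm 1.52 m, τ = 270 × 1.52 = 410.4 N·m counterclockwise.
Lamp: 6.3 × 10 = 63 N down at 2.2 m → arm 0.3 m, τ = 63 × 0.3 = 18.9 N·m counterclockwise.
Net moment of known loads = 429.3 N·m counterclockwise.
An unknown mass m at 0.3 m has arm 1.6 m; its moment is m·g·1.6 clockwise.
Balancing moments: m × 10 × 1.6 = 429.3, giving m = 429.3 / (10 × 1.6) = 26.8 kg.

m ≈ 26.8 kg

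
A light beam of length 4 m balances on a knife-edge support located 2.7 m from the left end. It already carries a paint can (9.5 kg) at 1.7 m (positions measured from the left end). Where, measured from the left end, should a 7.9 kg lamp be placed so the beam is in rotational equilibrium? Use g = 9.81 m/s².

About the knife-edge support (at 2.7 m from the left end):
Paint can: 9.5 × 9.81 = 93.2 N down at 1.7 m → arm 1 m, τ = 93.2 × 1 = 93.2 N·m counterclockwise.
Net moment of existing loads = 93.2 N·m counterclockwise.
The lamp weighs 7.9 × 9.81 = 77.5 N and must supply an equal clockwise moment, so its lever arm about the knife-edge support is 93.2 / 77.5 = 1.2 m.
That puts it at 2.7 + 1.2 = 3.9 m from the left end.

x ≈ 3.9 m from the left end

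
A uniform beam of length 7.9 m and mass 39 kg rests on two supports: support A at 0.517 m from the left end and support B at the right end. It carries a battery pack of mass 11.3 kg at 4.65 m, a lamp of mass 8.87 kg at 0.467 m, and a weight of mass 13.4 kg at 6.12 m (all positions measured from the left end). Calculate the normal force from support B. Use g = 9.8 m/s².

R_B ≈ 339 N

Sum moments about support A (its reaction then has zero moment arm).
Beam weight: 39 × 9.8 = 382.2 N down at 3.95 m → arm 3.433 m, τ = 382.2 × 3.433 = 1312 N·m clockwise.
Battery pack: 11.3 × 9.8 = 110.7 N down at 4.65 m → arm 4.133 m, τ = 110.7 × 4.133 = 457.5 N·m clockwise.
Lamp: 8.87 × 9.8 = 86.93 N down at 0.467 m → arm 0.05 m, τ = 86.93 × 0.05 = 4.347 N·m counterclockwise.
Weight: 13.4 × 9.8 = 131.3 N down at 6.12 m → arm 5.603 m, τ = 131.3 × 5.603 = 735.7 N·m clockwise.
Net load moment about support A = 2501 N·m clockwise.
Reaction R at support B is upward at 7.9 m, arm 7.383 m → moment R × 7.383 counterclockwise.
Balancing moments: R × 7.383 = 2501, giving R = 339 N.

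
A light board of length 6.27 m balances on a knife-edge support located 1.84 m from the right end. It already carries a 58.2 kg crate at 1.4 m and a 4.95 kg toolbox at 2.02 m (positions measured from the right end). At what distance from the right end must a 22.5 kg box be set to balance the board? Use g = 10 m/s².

Sum moments about the knife-edge support (at 1.84 m from the right end) (the support reaction has zero arm there).
Crate: 58.2 × 10 = 582 N down at 1.4 m → arm 0.44 m, τ = 582 × 0.44 = 256.1 N·m clockwise.
Toolbox: 4.95 × 10 = 49.5 N down at 2.02 m → arm 0.18 m, τ = 49.5 × 0.18 = 8.91 N·m counterclockwise.
Net moment of existing loads = 247.2 N·m clockwise.
The box weighs 22.5 × 10 = 225 N and must supply an equal counterclockwise moment, so its lever arm about the knife-edge support is 247.2 / 225 = 1.1 m.
That puts it at 1.84 + 1.1 = 2.94 m from the right end.

x ≈ 2.94 m from the right end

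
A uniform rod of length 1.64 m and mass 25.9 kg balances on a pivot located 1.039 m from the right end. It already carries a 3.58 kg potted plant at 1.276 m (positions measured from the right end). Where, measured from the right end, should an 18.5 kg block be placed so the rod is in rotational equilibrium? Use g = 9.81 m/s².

x ≈ 1.3 m from the right end

Sum moments about the pivot (at 1.039 m from the right end) (the support reaction has zero arm there).
Beam weight: 25.9 × 9.81 = 254.1 N down at 0.82 m → arm 0.219 m, τ = 254.1 × 0.219 = 55.65 N·m clockwise.
Potted plant: 3.58 × 9.81 = 35.12 N down at 1.276 m → arm 0.237 m, τ = 35.12 × 0.237 = 8.323 N·m counterclockwise.
Net moment of existing loads = 47.33 N·m clockwise.
The block weighs 18.5 × 9.81 = 181.5 N and must supply an equal counterclockwise moment, so its lever arm about the pivot is 47.33 / 181.5 = 0.261 m.
That puts it at 1.039 + 0.261 = 1.3 m from the right end.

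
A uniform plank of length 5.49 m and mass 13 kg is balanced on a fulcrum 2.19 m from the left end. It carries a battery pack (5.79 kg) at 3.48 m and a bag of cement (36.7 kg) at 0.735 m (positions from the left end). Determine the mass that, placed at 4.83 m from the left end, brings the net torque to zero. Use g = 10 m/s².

m ≈ 14.7 kg

About the fulcrum (at 2.19 m from the left end):
Beam weight: 13 × 10 = 130 N down at 2.745 m → arm 0.555 m, τ = 130 × 0.555 = 72.15 N·m clockwise.
Battery pack: 5.79 × 10 = 57.9 N down at 3.48 m → arm 1.29 m, τ = 57.9 × 1.29 = 74.69 N·m clockwise.
Bag of cement: 36.7 × 10 = 367 N down at 0.735 m → arm 1.455 m, τ = 367 × 1.455 = 534 N·m counterclockwise.
Net moment of known loads = 387.2 N·m counterclockwise.
An unknown mass m at 4.83 m has arm 2.64 m; its moment is m·g·2.64 clockwise.
Setting net torque to zero: m × 10 × 2.64 = 387.2 → m = 387.2 / (10 × 2.64) = 14.7 kg.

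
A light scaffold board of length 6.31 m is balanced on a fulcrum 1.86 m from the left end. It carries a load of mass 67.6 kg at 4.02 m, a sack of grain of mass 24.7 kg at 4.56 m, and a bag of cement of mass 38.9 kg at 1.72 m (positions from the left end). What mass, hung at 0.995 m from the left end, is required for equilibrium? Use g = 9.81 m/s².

Taking torques about the fulcrum (at 1.86 m from the left end):
Load: 67.6 × 9.81 = 663.2 N down at 4.02 m → arm 2.16 m, τ = 663.2 × 2.16 = 1433 N·m clockwise.
Sack of grain: 24.7 × 9.81 = 242.3 N down at 4.56 m → arm 2.7 m, τ = 242.3 × 2.7 = 654.2 N·m clockwise.
Bag of cement: 38.9 × 9.81 = 381.6 N down at 1.72 m → arm 0.14 m, τ = 381.6 × 0.14 = 53.42 N·m counterclockwise.
Net moment of known loads = 2034 N·m clockwise.
An unknown mass m at 0.995 m has arm 0.865 m; its moment is m·g·0.865 counterclockwise.
Balancing moments: m × 9.81 × 0.865 = 2034, giving m = 2034 / (9.81 × 0.865) = 240 kg.

m ≈ 240 kg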